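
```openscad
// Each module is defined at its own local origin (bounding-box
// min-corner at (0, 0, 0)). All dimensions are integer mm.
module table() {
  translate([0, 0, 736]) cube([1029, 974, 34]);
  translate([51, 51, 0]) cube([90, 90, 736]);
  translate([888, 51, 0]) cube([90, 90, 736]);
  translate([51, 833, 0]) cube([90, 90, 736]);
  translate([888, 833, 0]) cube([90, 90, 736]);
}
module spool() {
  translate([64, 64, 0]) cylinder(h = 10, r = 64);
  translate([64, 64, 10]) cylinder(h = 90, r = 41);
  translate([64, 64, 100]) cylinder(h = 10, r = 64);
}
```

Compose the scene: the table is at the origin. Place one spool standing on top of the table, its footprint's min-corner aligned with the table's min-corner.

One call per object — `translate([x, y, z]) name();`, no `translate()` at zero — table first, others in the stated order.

table();
translate([0, 0, 770]) spool();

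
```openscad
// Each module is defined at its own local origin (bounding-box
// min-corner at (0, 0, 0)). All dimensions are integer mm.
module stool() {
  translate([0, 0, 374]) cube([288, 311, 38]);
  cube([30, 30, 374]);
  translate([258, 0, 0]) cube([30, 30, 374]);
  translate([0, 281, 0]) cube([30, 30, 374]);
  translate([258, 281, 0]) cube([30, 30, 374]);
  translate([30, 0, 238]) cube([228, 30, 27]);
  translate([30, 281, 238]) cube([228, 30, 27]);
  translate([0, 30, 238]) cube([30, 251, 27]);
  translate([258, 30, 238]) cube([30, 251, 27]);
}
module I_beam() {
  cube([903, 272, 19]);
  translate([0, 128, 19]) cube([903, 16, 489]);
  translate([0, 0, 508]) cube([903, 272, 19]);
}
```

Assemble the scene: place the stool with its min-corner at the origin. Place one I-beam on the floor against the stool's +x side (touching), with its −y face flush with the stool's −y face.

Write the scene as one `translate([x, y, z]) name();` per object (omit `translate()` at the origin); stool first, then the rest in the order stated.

stool();
translate([288, 0, 0]) I_beam();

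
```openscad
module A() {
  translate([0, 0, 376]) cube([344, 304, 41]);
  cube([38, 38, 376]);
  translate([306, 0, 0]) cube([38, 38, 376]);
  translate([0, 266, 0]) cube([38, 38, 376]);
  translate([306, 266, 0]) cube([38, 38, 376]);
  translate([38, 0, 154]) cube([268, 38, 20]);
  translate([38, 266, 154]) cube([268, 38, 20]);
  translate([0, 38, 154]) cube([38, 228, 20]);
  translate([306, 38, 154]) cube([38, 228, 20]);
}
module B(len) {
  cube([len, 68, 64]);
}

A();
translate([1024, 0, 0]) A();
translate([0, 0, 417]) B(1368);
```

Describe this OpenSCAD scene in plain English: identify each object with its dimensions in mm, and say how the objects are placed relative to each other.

A is a simple wooden stool: a rectangular seat 344 mm (x) by 304 mm (y), 41 mm thick, top face at z = 417 mm, on four square legs, each 38×38 mm in cross-section. The legs rest on z = 0, each flush with a corner of the seat. Four stretchers, 38 mm wide and 20 mm tall, connect adjacent legs with their undersides at z = 154 mm, each running between the inner faces of the legs it joins and aligned with the legs' outer faces on the other axis.

B is a rectangular beam 1368 mm long (x), 68 mm deep (y), 64 mm thick (z).

The beam spans the tops of two stools placed 680 mm apart, resting at z = 417 mm.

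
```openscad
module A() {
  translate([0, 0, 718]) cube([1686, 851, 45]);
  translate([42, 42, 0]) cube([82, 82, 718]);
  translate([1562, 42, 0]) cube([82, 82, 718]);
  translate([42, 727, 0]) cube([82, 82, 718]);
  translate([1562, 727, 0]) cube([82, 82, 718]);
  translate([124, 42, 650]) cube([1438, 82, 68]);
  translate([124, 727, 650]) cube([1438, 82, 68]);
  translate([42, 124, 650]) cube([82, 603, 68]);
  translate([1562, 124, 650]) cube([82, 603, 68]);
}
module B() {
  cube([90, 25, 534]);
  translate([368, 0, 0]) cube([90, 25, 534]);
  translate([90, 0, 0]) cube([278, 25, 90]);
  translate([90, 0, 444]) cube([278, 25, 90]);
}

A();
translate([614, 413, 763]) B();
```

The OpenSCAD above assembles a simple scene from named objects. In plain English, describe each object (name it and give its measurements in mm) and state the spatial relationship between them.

A is a table with a 1686×851 mm rectangular top, 45 mm thick, top surface at z = 763 mm, supported by four 82×82 mm square legs, each inset 42 mm from the nearest pair of top edges, running from the floor. Four apron rails, 82 mm thick and 68 mm tall, run between adjacent legs with their top edges flush with the underside of the top and their outer faces flush with the legs' outer faces.

B is a picture frame with a 278×354 mm rectangular opening (x by z) and a uniform 90 mm border on every side. Frame depth is 25 mm along y. It is built from two vertical stiles running the full outside height and two horizontal rails spanning the gap between the stiles.

The picture frame is on top of the table, centred.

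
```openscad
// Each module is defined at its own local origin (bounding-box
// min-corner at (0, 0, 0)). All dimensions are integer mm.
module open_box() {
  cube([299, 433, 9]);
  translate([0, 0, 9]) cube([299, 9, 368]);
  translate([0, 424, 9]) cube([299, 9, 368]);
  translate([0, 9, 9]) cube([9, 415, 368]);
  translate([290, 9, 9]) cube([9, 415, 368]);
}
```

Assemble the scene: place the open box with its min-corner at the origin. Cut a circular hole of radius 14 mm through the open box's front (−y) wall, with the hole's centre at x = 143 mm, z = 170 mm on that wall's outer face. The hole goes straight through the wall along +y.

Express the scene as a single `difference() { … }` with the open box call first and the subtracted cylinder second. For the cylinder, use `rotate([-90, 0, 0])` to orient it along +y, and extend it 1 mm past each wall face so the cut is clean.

difference() {
  open_box();
  translate([143, -1, 170]) rotate([-90, 0, 0]) cylinder(h = 11, r = 14);
}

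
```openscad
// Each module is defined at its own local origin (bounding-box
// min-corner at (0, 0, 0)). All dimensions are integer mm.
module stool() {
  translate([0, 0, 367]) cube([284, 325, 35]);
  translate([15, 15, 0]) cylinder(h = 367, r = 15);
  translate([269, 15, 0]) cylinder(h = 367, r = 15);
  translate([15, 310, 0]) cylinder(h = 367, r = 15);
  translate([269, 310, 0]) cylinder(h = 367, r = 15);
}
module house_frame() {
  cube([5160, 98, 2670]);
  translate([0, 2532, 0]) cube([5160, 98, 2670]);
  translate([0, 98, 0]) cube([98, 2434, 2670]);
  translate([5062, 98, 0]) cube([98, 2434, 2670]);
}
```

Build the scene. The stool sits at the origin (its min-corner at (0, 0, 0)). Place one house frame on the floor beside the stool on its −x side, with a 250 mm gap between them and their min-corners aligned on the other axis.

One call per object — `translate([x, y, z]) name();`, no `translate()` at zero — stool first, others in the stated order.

stool();
translate([-5410, 0, 0]) house_frame();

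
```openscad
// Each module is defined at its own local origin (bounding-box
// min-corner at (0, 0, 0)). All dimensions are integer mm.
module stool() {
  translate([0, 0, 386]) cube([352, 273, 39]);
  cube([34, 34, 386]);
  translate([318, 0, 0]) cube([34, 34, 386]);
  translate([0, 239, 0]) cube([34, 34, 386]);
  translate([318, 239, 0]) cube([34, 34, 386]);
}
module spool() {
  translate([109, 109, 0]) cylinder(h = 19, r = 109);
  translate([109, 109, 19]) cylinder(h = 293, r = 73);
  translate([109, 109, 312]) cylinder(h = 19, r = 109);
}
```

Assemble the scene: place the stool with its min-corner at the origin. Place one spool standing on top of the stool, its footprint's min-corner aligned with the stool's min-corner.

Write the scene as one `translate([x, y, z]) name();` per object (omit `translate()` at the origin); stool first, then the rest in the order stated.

stool();
translate([0, 0, 425]) spool();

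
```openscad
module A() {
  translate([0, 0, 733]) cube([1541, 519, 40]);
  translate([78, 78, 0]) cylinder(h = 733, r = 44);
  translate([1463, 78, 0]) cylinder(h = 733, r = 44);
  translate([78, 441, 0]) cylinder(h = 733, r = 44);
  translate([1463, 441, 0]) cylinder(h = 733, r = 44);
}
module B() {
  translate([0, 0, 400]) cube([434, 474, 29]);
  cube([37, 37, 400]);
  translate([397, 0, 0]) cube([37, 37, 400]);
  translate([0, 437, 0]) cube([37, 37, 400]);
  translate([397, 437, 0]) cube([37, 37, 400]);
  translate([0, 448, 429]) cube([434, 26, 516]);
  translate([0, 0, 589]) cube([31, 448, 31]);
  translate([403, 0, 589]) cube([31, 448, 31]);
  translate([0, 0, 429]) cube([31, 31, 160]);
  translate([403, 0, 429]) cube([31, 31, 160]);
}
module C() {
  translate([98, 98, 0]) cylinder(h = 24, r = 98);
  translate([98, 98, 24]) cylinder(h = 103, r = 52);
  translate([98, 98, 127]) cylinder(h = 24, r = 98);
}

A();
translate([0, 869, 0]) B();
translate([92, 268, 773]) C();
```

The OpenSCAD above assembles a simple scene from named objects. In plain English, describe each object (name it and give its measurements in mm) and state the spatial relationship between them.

A is a table with a 1541×519 mm rectangular top, 40 mm thick, top surface at z = 773 mm, supported by four round legs of 88 mm diameter, each leg's bounding box inset 34 mm from the nearest pair of top edges, running from the floor.

B is a chair: 434×474 mm seat, 29 mm thick, top at z = 429 mm, on four 37 mm square corner legs flush with the seat edges. A 26 mm thick backrest slab spans the full seat width, extending 516 mm above the seat top, its back face flush with the seat's +y edge. Two armrests of 31×31 mm section run along each side from the seat's front edge to the front of the backrest, top faces 191 mm above the seat top and outer faces flush with the seat's x-edges; a 31×31 mm post under the front of each armrest stands on the seat at the front corner.

C is a spool: two coaxial disc flanges of radius 98 mm and thickness 24 mm, joined by a core cylinder of radius 52 mm and height 103 mm. The lower flange rests on z = 0 and the three cylinders share a vertical axis.

The chair is on the floor beside the table on its +y side. The spool is on top of the table.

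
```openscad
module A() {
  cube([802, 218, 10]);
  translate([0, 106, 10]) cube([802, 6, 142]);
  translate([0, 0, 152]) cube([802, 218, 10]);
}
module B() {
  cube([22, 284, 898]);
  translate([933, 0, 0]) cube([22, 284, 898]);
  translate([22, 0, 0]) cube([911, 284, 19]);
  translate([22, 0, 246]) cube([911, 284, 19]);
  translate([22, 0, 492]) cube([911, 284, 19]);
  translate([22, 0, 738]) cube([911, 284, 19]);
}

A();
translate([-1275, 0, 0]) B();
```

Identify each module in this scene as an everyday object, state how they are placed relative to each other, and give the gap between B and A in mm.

The bookshelf's nearest face is 320 mm from the I-beam's −x face.

A is an I-beam. B is a bookshelf. The bookshelf is on the floor beside the I-beam on its −x side. The gap between the bookshelf and the I-beam is 320 mm.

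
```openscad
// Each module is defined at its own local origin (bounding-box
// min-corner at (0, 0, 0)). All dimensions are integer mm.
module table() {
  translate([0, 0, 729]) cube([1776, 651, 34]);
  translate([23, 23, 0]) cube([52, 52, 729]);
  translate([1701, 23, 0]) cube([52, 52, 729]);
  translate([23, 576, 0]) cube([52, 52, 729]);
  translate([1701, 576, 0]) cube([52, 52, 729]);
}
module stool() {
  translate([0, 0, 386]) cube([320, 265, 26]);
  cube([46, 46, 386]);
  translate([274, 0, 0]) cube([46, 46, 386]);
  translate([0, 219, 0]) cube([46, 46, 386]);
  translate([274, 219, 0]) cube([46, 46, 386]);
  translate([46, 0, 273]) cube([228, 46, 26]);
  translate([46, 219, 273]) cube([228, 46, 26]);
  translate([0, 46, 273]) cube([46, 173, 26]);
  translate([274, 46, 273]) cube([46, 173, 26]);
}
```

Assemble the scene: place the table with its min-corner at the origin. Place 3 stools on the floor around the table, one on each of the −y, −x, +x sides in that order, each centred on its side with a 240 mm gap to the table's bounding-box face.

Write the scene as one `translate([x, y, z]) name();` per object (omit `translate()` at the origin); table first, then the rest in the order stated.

table();
translate([728, -505, 0]) stool();
translate([-560, 193, 0]) stool();
translate([2016, 193, 0]) stool();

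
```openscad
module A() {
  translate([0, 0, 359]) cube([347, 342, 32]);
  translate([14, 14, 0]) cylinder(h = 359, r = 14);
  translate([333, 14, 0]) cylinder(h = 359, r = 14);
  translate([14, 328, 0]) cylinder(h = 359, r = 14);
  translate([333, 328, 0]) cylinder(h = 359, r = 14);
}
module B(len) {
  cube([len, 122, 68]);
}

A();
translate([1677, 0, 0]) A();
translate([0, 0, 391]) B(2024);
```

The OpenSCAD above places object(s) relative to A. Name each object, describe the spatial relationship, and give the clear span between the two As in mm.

Second stool starts at x = 1677; first ends at x = 347; clear span = 1677 − 347 = 1330 mm.

A is a stool. B is a beam. A beam spans the tops of two stools. The clear span between the two stools is 1330 mm.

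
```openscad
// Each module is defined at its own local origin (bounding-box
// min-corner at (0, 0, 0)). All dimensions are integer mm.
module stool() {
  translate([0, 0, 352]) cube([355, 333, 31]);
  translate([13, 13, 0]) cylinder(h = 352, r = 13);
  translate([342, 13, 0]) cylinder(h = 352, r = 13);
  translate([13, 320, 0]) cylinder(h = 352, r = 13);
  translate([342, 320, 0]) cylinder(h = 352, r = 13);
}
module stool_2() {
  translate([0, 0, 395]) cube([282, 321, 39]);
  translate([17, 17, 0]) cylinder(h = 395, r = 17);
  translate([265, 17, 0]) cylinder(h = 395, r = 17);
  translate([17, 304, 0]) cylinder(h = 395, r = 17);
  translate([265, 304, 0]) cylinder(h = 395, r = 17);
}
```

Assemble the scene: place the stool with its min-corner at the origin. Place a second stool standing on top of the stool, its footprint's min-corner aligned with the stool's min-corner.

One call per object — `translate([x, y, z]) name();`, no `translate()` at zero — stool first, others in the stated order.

stool();
translate([0, 0, 383]) stool_2();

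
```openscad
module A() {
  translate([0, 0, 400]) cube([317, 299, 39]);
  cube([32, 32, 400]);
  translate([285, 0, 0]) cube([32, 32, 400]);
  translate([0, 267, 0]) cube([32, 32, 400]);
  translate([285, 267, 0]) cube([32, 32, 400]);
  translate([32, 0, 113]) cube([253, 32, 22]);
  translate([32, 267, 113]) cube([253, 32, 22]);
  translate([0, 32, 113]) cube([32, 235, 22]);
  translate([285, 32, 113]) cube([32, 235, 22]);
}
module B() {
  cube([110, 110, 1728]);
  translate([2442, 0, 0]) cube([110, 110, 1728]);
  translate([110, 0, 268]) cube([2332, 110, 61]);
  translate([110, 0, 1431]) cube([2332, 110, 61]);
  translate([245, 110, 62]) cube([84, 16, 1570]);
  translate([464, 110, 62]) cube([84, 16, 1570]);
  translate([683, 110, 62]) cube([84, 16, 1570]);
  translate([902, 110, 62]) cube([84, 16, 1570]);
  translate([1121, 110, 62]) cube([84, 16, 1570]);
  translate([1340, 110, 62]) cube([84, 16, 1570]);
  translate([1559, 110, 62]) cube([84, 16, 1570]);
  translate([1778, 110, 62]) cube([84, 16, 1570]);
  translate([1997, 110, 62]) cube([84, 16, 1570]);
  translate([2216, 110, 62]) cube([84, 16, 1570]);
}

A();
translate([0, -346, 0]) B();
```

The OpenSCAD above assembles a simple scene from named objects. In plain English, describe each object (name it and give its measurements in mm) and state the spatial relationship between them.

A is a four-legged stool. The seat is 317×299 mm, 39 mm thick, top at z = 439 mm. It stands on four square legs, each 32×32 mm in cross-section, from z = 0 to the seat underside, each flush with a corner of the seat. Four stretchers, 32 mm wide and 22 mm tall, connect adjacent legs with their undersides at z = 113 mm, each running between the inner faces of the legs it joins and aligned with the legs' outer faces on the other axis.

B is a fence section. Two 110×110 mm posts, 1728 mm tall, stand on the floor with a clear span of 2332 mm between their inner faces. Two horizontal rails of 110×61 mm section span the gap between the posts with their undersides at z = 268 mm and z = 1431 mm, flush with the posts' −y face. 10 pickets, each 84 mm wide, 16 mm thick and 1570 mm tall, are fixed to the +y face of the rails with their bottoms at z = 62 mm, evenly spaced across the span with equal gaps (rounded down to the nearest mm) at the −x end and between each pair — any rounding remainder accumulates at the +x end.

The fence section is on the floor beside the stool on its −y side.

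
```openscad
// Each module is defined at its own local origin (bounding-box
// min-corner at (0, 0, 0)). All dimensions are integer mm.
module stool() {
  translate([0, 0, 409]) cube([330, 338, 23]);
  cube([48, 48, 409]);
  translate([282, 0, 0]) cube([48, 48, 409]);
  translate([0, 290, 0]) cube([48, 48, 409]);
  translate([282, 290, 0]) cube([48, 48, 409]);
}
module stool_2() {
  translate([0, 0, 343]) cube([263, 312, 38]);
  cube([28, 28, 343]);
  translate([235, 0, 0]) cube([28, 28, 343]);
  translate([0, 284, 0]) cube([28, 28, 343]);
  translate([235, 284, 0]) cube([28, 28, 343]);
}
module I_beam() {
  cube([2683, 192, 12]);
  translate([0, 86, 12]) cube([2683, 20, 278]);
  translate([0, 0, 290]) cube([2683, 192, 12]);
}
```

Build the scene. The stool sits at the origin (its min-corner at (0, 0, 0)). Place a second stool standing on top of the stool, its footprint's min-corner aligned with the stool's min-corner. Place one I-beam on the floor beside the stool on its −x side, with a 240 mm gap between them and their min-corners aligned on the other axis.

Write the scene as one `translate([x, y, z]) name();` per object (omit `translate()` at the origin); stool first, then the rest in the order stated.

stool();
translate([0, 0, 432]) stool_2();
translate([-2923, 0, 0]) I_beam();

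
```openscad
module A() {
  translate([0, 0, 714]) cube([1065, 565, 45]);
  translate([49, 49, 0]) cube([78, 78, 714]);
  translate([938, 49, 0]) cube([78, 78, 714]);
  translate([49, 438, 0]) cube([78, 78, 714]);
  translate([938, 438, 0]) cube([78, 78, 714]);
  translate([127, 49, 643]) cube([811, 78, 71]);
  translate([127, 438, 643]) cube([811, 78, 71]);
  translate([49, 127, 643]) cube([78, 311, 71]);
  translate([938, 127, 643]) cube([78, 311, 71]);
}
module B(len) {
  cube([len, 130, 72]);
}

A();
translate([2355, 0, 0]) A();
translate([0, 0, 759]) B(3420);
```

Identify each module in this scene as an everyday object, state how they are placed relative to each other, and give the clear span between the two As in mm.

Second table starts at x = 2355; first ends at x = 1065; clear span = 2355 − 1065 = 1290 mm.

A is a table. B is a beam. A beam spans the tops of two tables. The clear span between the two tables is 1290 mm.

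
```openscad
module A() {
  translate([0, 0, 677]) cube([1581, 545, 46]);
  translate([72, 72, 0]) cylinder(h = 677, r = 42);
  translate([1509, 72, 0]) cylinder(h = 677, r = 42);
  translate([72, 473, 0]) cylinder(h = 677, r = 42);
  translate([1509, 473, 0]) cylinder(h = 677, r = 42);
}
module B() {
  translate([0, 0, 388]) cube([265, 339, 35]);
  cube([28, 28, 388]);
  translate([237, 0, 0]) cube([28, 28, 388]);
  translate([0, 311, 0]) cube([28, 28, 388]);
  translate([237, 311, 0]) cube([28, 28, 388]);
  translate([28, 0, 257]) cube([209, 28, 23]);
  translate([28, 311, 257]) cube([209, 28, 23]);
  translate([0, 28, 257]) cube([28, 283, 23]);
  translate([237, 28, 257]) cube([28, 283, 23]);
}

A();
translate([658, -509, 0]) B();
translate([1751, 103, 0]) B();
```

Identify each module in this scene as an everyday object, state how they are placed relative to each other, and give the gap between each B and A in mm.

Each stool's nearest face is 170 mm from the table's bounding box.

A is a table. B is a stool. Two stools sit around the table at the −y, +x sides. The gap between each stool and the table is 170 mm.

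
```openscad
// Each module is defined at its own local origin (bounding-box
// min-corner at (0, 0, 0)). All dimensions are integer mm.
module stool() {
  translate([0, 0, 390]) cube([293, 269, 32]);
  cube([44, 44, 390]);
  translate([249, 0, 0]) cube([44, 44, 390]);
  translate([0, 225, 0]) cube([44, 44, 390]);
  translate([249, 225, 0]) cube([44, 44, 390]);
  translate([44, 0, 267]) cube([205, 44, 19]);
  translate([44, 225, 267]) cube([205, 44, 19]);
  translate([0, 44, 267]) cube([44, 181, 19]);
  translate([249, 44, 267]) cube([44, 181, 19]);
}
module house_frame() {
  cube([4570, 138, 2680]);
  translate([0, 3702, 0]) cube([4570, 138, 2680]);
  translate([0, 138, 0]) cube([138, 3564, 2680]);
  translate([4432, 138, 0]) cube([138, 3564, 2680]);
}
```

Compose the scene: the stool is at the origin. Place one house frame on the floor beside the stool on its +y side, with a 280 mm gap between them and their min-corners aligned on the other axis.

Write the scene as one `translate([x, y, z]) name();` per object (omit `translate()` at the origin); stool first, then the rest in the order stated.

stool();
translate([0, 549, 0]) house_frame();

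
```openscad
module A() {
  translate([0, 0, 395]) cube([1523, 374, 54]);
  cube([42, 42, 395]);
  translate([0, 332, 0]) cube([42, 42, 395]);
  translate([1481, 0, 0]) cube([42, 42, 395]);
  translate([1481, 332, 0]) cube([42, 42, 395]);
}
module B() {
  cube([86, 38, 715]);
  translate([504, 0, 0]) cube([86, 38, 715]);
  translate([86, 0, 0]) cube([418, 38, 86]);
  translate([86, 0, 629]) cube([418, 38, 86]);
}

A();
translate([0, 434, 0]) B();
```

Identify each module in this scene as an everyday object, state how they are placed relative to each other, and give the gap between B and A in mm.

The picture frame's nearest face is 60 mm from the bench's +y face.

A is a bench. B is a picture frame. The picture frame is on the floor beside the bench on its +y side. The gap between the picture frame and the bench is 60 mm.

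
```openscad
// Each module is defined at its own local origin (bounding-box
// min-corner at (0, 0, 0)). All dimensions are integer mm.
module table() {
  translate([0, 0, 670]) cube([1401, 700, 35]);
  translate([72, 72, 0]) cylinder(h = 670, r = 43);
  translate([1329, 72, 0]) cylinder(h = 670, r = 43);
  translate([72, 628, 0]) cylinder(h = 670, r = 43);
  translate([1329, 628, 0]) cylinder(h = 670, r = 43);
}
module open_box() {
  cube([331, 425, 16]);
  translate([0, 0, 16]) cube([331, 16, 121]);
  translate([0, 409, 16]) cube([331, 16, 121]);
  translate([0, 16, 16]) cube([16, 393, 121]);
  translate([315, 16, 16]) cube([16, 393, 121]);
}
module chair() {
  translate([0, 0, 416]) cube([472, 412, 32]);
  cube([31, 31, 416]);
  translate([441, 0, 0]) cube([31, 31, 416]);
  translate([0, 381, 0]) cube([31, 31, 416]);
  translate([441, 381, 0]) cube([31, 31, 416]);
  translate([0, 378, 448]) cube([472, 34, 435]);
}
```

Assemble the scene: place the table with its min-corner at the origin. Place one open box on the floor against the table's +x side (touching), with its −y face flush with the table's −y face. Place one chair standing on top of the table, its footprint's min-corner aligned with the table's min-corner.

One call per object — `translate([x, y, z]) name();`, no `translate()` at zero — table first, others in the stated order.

table();
translate([1401, 0, 0]) open_box();
translate([0, 0, 705]) chair();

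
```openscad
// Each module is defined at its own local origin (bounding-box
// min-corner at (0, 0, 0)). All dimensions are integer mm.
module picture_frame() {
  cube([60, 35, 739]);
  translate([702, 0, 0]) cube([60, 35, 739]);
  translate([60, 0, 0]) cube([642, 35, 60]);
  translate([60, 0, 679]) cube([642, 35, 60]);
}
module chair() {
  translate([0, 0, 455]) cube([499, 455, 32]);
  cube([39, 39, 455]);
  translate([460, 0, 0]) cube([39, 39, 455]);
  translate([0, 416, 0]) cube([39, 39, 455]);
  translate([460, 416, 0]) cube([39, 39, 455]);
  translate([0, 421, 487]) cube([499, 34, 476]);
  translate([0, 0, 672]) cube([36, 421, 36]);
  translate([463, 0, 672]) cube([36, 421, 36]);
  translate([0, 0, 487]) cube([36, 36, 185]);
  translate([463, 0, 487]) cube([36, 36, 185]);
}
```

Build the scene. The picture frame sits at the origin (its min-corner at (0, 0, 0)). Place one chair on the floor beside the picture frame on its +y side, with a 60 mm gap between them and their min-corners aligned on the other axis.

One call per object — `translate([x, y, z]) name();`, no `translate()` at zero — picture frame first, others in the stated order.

picture_frame();
translate([0, 95, 0]) chair();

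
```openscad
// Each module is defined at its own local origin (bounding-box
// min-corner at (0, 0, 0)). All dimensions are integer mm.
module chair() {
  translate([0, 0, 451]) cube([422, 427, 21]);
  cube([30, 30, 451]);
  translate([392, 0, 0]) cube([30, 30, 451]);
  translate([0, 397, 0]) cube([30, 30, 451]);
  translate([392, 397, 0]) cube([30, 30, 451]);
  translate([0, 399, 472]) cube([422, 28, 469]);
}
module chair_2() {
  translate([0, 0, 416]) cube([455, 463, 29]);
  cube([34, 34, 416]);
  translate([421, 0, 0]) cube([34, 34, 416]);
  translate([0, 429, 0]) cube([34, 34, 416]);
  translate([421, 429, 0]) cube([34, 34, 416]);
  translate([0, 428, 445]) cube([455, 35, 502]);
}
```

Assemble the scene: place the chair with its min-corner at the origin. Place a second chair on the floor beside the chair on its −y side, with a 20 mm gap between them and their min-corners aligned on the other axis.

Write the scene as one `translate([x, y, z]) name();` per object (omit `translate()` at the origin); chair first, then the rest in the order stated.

chair();
translate([0, -483, 0]) chair_2();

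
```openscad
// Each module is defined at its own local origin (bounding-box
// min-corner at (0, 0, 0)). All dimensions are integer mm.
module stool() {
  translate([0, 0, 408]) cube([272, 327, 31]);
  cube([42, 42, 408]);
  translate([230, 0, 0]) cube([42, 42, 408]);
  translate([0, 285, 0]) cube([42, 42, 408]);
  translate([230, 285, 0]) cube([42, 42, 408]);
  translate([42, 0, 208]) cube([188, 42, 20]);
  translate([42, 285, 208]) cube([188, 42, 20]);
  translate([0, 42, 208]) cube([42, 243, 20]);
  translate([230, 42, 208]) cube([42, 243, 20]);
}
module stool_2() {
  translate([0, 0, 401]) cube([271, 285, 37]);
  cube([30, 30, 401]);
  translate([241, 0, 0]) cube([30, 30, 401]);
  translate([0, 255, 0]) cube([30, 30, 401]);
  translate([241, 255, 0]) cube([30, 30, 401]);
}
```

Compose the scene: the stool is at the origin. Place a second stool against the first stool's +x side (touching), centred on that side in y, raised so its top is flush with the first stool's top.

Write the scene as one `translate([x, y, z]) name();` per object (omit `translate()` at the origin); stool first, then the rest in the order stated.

stool();
translate([272, 21, 1]) stool_2();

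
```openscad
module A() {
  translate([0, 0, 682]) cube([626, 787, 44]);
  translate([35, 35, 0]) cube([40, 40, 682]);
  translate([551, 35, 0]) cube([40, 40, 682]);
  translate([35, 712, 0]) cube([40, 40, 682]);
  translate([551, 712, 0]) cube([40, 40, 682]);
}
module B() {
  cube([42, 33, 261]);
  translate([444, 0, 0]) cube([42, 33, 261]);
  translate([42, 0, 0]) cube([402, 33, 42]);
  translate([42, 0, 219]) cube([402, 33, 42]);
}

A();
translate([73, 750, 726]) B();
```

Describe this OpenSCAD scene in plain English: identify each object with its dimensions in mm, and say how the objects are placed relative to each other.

A is a table with a 626×787 mm rectangular top, 44 mm thick, top surface at z = 726 mm, supported by four 40×40 mm square legs, each inset 35 mm from the nearest pair of top edges, running from the floor.

B is a picture frame with a 402×177 mm rectangular opening (x by z) and a uniform 42 mm border on every side. Frame depth is 33 mm along y. It is built from two vertical stiles running the full outside height and two horizontal rails spanning the gap between the stiles.

The picture frame is on top of the table.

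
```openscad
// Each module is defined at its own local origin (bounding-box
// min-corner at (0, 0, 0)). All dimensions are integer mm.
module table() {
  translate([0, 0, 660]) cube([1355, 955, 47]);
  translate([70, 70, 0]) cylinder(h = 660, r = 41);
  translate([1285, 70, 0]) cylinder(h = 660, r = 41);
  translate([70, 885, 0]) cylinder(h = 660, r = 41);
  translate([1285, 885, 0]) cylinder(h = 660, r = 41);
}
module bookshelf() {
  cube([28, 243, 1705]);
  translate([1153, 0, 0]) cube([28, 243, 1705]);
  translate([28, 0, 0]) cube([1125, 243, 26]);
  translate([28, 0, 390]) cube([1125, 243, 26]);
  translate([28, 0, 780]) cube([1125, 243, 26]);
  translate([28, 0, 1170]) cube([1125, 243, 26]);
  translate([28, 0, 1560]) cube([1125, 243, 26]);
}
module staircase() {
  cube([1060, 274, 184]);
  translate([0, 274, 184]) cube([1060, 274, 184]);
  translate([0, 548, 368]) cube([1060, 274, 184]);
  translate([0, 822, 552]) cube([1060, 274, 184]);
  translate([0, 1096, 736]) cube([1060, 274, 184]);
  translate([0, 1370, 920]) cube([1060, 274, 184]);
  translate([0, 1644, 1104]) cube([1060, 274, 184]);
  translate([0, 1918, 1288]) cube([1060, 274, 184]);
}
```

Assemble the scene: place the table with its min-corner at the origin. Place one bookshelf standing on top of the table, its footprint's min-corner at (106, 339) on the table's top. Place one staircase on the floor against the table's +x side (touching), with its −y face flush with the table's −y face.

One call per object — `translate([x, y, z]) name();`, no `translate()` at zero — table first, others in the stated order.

table();
translate([106, 339, 707]) bookshelf();
translate([1355, 0, 0]) staircase();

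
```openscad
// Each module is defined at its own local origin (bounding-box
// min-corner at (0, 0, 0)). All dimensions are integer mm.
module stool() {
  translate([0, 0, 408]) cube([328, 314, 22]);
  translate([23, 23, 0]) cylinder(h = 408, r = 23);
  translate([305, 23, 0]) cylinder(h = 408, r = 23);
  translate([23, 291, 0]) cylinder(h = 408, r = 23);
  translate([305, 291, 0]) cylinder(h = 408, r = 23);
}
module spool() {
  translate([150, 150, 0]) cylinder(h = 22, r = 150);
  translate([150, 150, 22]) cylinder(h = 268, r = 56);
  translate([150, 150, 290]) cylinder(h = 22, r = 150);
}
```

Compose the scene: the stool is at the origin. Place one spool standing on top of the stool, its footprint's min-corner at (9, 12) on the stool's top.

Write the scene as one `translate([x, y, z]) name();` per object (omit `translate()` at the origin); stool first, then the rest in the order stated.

stool();
translate([9, 12, 430]) spool();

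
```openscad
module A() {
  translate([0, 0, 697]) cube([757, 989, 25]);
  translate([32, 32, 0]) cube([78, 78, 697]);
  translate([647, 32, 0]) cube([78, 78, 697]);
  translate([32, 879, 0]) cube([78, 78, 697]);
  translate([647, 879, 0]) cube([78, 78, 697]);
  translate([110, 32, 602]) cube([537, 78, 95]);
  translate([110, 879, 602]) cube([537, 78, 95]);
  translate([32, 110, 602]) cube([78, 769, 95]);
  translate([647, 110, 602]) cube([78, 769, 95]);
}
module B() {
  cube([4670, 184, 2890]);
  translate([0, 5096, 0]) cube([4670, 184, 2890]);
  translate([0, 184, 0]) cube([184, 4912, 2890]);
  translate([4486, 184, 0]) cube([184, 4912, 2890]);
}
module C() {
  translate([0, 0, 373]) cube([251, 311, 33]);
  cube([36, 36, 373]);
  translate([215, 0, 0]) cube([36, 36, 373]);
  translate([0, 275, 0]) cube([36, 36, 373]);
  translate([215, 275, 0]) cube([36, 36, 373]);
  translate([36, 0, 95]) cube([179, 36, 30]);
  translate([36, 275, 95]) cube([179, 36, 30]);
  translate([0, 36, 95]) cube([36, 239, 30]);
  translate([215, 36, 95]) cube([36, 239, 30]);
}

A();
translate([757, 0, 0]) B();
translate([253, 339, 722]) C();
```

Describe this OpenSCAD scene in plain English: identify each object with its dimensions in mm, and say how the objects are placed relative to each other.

A is a table with a 757×989 mm rectangular top, 25 mm thick, top surface at z = 722 mm, supported by four 78×78 mm square legs, each inset 32 mm from the nearest pair of top edges, running from the floor. Four apron rails, 78 mm thick and 95 mm tall, run between adjacent legs with their top edges flush with the underside of the top and their outer faces flush with the legs' outer faces.

B is the wall frame of a small rectangular building: four walls, each 2890 mm tall and 184 mm thick, enclosing a footprint 4670 mm (x) by 5280 mm (y) outside-to-outside, with no floor or roof. The front and back walls (the −y and +y sides) span the full width; the two side walls fit between them.

C is a four-legged stool. The seat is 251×311 mm, 33 mm thick, top at z = 406 mm. It stands on four square legs, each 36×36 mm in cross-section, from z = 0 to the seat underside, each flush with a corner of the seat. Four stretchers, 36 mm wide and 30 mm tall, connect adjacent legs with their undersides at z = 95 mm, each running between the inner faces of the legs it joins and aligned with the legs' outer faces on the other axis.

The house frame is against the table's +x side, with their −y faces flush. The stool is on top of the table, centred.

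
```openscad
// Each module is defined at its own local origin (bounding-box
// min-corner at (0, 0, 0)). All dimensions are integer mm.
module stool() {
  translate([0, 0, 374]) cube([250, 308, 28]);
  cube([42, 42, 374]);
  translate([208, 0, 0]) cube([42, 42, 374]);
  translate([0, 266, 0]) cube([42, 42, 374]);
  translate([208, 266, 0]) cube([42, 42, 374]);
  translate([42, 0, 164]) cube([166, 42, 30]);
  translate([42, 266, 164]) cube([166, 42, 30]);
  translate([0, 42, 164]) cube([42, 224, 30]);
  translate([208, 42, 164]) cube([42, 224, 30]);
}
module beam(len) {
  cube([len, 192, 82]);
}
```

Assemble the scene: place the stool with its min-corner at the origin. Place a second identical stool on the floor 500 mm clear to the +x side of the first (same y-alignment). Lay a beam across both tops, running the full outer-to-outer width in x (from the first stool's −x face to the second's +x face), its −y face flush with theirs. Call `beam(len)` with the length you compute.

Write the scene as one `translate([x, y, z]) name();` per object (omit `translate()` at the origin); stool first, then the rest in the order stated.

stool();
translate([750, 0, 0]) stool();
translate([0, 0, 402]) beam(1000);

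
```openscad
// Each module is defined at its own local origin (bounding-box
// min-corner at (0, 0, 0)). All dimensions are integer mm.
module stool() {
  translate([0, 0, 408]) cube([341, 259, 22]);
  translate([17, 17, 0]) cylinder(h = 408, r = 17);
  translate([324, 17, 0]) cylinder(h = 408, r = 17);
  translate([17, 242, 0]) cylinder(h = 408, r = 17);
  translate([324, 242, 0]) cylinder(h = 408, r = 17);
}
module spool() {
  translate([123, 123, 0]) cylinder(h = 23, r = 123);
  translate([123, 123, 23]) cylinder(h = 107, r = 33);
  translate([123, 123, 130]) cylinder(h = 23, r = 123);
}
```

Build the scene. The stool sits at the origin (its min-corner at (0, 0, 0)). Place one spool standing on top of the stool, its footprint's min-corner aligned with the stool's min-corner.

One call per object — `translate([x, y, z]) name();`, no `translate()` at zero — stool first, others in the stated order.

stool();
translate([0, 0, 430]) spool();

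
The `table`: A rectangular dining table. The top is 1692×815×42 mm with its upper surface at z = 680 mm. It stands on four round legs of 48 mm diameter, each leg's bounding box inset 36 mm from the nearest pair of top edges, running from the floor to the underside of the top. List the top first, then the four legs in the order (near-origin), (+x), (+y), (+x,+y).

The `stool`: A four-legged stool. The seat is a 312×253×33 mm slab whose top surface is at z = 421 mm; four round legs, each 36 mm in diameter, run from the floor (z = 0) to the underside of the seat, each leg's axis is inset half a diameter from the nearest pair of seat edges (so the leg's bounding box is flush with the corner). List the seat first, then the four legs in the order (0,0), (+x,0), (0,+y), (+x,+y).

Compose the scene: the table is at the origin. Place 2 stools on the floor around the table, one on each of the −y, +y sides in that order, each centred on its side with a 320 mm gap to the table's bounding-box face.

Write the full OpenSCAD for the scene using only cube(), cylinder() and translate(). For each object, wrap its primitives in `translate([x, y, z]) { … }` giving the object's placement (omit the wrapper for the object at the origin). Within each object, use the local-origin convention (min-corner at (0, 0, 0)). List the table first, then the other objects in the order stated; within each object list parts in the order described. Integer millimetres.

translate([0, 0, 638]) cube([1692, 815, 42]);
translate([60, 60, 0]) cylinder(h = 638, r = 24);
translate([1632, 60, 0]) cylinder(h = 638, r = 24);
translate([60, 755, 0]) cylinder(h = 638, r = 24);
translate([1632, 755, 0]) cylinder(h = 638, r = 24);
translate([690, -573, 0]) {
  translate([0, 0, 388]) cube([312, 253, 33]);
  translate([18, 18, 0]) cylinder(h = 388, r = 18);
  translate([294, 18, 0]) cylinder(h = 388, r = 18);
  translate([18, 235, 0]) cylinder(h = 388, r = 18);
  translate([294, 235, 0]) cylinder(h = 388, r = 18);
}
translate([690, 1135, 0]) {
  translate([0, 0, 388]) cube([312, 253, 33]);
  translate([18, 18, 0]) cylinder(h = 388, r = 18);
  translate([294, 18, 0]) cylinder(h = 388, r = 18);
  translate([18, 235, 0]) cylinder(h = 388, r = 18);
  translate([294, 235, 0]) cylinder(h = 388, r = 18);
}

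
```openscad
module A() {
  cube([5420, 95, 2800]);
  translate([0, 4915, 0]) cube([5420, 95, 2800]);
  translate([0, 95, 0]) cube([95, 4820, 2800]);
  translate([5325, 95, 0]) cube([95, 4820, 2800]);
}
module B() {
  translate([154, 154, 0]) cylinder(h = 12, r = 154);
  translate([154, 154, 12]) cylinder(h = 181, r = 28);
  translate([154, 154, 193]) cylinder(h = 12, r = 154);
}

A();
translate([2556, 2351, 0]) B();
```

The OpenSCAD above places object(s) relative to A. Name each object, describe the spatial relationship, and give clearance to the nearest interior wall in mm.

Clearances: x = 2461, y = 2256; minimum 2256 mm.

A is a house frame. B is a spool. The spool sits inside the house frame, centred. The clearance to the nearest interior wall is 2256 mm.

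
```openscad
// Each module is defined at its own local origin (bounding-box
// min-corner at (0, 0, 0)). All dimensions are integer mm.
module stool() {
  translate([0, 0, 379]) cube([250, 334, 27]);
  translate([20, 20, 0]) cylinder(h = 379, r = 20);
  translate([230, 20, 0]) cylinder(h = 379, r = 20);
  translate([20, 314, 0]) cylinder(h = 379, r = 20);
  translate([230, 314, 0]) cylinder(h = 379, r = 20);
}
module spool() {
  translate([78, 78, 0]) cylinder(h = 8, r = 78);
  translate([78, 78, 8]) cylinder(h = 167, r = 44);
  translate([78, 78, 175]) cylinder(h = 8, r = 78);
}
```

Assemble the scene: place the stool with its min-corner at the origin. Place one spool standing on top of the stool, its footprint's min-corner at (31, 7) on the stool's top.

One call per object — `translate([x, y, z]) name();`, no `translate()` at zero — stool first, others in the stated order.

stool();
translate([31, 7, 406]) spool();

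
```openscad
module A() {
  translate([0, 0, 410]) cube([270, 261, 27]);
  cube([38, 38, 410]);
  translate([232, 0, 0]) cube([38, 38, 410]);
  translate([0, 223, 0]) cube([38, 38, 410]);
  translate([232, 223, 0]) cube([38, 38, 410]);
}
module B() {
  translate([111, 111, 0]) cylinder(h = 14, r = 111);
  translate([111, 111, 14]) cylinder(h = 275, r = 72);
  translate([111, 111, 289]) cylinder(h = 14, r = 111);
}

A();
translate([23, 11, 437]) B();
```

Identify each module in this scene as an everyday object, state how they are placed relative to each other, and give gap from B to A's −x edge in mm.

The spool's min-x is at 23; the stool's min-x is 0; gap = 23 mm.

A is a stool. B is a spool. The spool is on top of the stool. The gap from the spool to the stool's −x edge is 23 mm.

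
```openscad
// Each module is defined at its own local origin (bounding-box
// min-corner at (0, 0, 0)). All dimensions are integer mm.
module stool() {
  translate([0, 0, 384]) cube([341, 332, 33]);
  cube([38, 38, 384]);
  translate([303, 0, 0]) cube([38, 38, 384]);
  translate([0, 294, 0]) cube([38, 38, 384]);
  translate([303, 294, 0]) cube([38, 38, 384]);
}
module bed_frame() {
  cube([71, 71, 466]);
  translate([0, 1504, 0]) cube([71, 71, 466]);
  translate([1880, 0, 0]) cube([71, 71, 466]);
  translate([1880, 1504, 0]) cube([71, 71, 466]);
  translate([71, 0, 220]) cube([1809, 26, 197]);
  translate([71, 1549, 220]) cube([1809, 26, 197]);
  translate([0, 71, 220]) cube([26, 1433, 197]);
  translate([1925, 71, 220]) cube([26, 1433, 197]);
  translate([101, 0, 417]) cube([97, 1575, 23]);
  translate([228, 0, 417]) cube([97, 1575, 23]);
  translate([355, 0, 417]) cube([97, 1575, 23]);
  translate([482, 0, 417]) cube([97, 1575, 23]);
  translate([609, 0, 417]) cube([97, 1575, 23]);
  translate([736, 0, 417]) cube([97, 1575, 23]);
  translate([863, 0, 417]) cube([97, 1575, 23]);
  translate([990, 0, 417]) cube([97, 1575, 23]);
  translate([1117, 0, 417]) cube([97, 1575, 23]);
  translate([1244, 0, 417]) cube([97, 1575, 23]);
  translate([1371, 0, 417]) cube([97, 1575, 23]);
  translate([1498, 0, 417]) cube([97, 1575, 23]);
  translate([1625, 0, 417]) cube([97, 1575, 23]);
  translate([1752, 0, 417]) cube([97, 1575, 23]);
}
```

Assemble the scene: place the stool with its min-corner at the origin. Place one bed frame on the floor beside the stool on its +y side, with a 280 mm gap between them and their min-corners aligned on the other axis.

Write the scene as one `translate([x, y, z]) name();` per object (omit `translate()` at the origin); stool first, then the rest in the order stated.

stool();
translate([0, 612, 0]) bed_frame();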